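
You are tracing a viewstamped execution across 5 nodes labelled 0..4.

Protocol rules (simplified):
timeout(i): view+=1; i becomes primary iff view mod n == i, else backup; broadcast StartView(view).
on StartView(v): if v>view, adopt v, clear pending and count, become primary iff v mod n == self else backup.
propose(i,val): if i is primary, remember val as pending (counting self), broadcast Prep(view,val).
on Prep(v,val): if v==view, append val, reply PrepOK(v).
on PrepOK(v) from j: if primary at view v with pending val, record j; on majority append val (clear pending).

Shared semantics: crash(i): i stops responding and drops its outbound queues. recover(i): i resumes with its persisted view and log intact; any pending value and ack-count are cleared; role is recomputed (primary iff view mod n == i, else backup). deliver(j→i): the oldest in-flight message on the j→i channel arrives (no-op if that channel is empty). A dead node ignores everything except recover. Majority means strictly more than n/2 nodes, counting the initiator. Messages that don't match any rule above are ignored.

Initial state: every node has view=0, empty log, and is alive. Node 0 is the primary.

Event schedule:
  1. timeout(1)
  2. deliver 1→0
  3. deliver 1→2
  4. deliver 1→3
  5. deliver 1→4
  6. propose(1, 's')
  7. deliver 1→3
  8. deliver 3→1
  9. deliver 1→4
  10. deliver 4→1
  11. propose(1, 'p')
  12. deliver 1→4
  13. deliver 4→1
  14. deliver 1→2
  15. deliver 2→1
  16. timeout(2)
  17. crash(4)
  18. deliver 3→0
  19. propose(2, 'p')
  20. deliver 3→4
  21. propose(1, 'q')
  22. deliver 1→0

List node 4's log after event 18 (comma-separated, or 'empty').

s,p

1. timeout(1):  <1:prim v1 ->
2. deliver 1→0:  <0:back v1 ->
3. deliver 1→2:  <2:back v1 ->
4. deliver 1→3:  <3:back v1 ->
5. deliver 1→4:  <4:back v1 ->
6. propose(1,'s'):  nop
7. deliver 1→3:  <3:back v1 s>
8. deliver 3→1:  nop
9. deliver 1→4:  <4:back v1 s>
10. deliver 4→1:  <1:prim v1 s>
11. propose(1,'p'):  nop
12. deliver 1→4:  <4:back v1 s,p>
13. deliver 4→1:  nop
14. deliver 1→2:  <2:back v1 s>
15. deliver 2→1:  <1:prim v1 s,p>
16. timeout(2):  <2:prim v2 s>
17. crash(4):  <4:✗back v1 s,p>
18. deliver 3→0:  nop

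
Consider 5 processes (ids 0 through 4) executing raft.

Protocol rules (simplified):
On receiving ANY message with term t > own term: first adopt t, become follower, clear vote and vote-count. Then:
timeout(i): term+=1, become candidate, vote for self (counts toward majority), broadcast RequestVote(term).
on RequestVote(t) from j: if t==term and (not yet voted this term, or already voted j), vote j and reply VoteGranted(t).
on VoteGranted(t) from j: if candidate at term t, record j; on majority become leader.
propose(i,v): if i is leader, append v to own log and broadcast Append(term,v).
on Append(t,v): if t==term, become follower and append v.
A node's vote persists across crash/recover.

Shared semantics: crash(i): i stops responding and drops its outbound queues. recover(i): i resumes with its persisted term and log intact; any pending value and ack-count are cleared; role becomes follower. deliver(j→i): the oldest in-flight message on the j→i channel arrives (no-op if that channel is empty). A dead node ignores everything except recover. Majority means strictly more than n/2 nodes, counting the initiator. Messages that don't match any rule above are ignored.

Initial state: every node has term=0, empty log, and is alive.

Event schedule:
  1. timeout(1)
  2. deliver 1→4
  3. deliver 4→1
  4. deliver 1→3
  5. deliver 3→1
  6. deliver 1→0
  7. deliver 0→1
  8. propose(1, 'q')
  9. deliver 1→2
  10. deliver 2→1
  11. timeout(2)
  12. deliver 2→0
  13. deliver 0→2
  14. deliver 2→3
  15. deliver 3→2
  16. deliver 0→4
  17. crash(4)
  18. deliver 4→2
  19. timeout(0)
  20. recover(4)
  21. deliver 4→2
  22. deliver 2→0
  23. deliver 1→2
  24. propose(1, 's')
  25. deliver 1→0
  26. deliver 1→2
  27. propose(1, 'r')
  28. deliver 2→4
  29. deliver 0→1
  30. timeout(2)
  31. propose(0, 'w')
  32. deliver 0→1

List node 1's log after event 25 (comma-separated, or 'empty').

step 1 timeout(1): 1={cand,t=1,log=-}
step 2 deliver 1→4: 4={foll,t=1,log=-}
step 3 deliver 4→1: —
step 4 deliver 1→3: 3={foll,t=1,log=-}
step 5 deliver 3→1: 1={lead,t=1,log=-}
step 6 deliver 1→0: 0={foll,t=1,log=-}
step 7 deliver 0→1: —
step 8 propose(1,'q'): 1={lead,t=1,log=q}
step 9 deliver 1→2: 2={foll,t=1,log=-}
step 10 deliver 2→1: —
step 11 timeout(2): 2={cand,t=2,log=-}
step 12 deliver 2→0: 0={foll,t=2,log=-}
step 13 deliver 0→2: —
step 14 deliver 2→3: 3={foll,t=2,log=-}
step 15 deliver 3→2: 2={lead,t=2,log=-}
step 16 deliver 0→4: —
step 17 crash(4): 4={✗foll,t=1,log=-}
step 18 deliver 4→2: —
step 19 timeout(0): 0={cand,t=3,log=-}
step 20 recover(4): 4={foll,t=1,log=-}
step 21 deliver 4→2: —
step 22 deliver 2→0: —
step 23 deliver 1→2: —
step 24 propose(1,'s'): 1={lead,t=1,log=q,s}
step 25 deliver 1→0: —

q,s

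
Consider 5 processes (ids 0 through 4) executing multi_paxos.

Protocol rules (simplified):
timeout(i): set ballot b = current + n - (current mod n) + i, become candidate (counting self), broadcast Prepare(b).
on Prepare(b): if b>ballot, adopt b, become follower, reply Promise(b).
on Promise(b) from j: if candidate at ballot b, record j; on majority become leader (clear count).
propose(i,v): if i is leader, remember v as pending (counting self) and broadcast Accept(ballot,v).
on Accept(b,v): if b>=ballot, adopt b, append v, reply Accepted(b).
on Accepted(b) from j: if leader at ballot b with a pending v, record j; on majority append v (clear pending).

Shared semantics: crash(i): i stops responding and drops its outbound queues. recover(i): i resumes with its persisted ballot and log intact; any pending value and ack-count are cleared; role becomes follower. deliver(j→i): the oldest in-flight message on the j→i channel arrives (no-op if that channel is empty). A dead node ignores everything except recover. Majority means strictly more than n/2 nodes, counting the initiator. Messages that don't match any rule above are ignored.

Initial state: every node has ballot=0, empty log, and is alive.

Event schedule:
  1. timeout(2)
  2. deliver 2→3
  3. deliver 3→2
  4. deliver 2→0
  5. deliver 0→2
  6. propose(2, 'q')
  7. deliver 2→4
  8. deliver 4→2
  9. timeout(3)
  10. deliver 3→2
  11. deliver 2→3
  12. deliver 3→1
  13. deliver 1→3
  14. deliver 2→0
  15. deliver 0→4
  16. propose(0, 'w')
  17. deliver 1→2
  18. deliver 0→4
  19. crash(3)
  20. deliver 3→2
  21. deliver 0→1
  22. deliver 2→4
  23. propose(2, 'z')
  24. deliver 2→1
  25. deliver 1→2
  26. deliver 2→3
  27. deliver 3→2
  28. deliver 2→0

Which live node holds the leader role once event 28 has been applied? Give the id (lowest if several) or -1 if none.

-1

step 1 timeout(2): 2={cand,b=7,log=-}
step 2 deliver 2→3: 3={foll,b=7,log=-}
step 3 deliver 3→2: —
step 4 deliver 2→0: 0={foll,b=7,log=-}
step 5 deliver 0→2: 2={lead,b=7,log=-}
step 6 propose(2,'q'): —
step 7 deliver 2→4: 4={foll,b=7,log=-}
step 8 deliver 4→2: —
step 9 timeout(3): 3={cand,b=13,log=-}
step 10 deliver 3→2: 2={foll,b=13,log=-}
step 11 deliver 2→3: —
step 12 deliver 3→1: 1={foll,b=13,log=-}
step 13 deliver 1→3: —
step 14 deliver 2→0: 0={foll,b=7,log=q}
step 15 deliver 0→4: —
step 16 propose(0,'w'): —
step 17 deliver 1→2: —
step 18 deliver 0→4: —
step 19 crash(3): 3={✗cand,b=13,log=-}
step 20 deliver 3→2: —
step 21 deliver 0→1: —
step 22 deliver 2→4: 4={foll,b=7,log=q}
step 23 propose(2,'z'): —
step 24 deliver 2→1: —
step 25 deliver 1→2: —
step 26 deliver 2→3: —
step 27 deliver 3→2: —
step 28 deliver 2→0: —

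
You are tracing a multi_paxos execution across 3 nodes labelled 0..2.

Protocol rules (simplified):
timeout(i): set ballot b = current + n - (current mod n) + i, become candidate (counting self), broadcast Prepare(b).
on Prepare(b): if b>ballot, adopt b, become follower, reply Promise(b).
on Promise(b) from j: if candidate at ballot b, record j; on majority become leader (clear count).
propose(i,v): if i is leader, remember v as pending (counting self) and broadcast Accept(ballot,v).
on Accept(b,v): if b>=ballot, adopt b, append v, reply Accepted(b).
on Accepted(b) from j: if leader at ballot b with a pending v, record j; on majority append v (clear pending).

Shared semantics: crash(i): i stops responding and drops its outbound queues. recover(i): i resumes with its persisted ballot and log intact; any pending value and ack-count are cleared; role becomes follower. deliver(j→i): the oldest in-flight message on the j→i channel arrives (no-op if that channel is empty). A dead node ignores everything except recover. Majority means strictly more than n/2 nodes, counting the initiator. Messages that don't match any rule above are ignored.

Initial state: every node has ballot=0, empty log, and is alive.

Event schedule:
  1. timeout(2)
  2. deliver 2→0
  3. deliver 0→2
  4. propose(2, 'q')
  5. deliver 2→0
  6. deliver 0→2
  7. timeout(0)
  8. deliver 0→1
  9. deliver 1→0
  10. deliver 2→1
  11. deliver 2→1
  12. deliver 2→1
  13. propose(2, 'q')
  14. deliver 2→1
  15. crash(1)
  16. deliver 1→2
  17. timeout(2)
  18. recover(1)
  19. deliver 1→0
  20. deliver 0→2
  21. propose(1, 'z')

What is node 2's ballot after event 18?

after 1 — timeout(2): n2:cand/b5/[-]
after 2 — deliver 2→0: n0:foll/b5/[-]
after 3 — deliver 0→2: n2:lead/b5/[-]
after 4 — propose(2,'q'): ·
after 5 — deliver 2→0: n0:foll/b5/[q]
after 6 — deliver 0→2: n2:lead/b5/[q]
after 7 — timeout(0): n0:cand/b6/[q]
after 8 — deliver 0→1: n1:foll/b6/[-]
after 9 — deliver 1→0: n0:lead/b6/[q]
after 10 — deliver 2→1: ·
after 11 — deliver 2→1: ·
after 12 — deliver 2→1: ·
after 13 — propose(2,'q'): ·
after 14 — deliver 2→1: ·
after 15 — crash(1): n1:✗foll/b6/[-]
after 16 — deliver 1→2: ·
after 17 — timeout(2): n2:cand/b8/[q]
after 18 — recover(1): n1:foll/b6/[-]

8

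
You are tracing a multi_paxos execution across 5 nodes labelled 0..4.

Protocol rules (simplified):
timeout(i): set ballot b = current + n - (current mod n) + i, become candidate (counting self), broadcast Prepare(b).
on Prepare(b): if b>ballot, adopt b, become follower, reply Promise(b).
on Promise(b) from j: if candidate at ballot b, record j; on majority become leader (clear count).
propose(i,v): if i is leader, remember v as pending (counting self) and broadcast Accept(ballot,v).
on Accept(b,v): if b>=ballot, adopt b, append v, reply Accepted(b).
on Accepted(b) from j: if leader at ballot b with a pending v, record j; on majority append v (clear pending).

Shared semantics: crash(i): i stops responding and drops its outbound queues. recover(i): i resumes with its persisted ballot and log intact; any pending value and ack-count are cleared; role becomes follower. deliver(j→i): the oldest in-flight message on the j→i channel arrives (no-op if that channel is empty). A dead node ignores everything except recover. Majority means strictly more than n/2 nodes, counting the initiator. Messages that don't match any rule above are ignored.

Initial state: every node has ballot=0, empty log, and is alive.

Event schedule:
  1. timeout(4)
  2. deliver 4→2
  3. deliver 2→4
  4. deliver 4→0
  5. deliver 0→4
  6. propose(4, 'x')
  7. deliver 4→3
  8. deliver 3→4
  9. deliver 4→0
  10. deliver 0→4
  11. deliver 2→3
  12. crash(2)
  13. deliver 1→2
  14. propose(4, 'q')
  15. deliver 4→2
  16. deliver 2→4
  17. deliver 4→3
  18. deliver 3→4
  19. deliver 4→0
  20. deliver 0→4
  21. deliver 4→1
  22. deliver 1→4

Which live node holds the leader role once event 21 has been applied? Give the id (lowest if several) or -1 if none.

1. timeout(4):  <4:cand b9 ->
2. deliver 4→2:  <2:foll b9 ->
3. deliver 2→4:  nop
4. deliver 4→0:  <0:foll b9 ->
5. deliver 0→4:  <4:lead b9 ->
6. propose(4,'x'):  nop
7. deliver 4→3:  <3:foll b9 ->
8. deliver 3→4:  nop
9. deliver 4→0:  <0:foll b9 x>
10. deliver 0→4:  nop
11. deliver 2→3:  nop
12. crash(2):  <2:✗foll b9 ->
13. deliver 1→2:  nop
14. propose(4,'q'):  nop
15. deliver 4→2:  nop
16. deliver 2→4:  nop
17. deliver 4→3:  <3:foll b9 x>
18. deliver 3→4:  nop
19. deliver 4→0:  <0:foll b9 x,q>
20. deliver 0→4:  <4:lead b9 q>
21. deliver 4→1:  <1:foll b9 ->

4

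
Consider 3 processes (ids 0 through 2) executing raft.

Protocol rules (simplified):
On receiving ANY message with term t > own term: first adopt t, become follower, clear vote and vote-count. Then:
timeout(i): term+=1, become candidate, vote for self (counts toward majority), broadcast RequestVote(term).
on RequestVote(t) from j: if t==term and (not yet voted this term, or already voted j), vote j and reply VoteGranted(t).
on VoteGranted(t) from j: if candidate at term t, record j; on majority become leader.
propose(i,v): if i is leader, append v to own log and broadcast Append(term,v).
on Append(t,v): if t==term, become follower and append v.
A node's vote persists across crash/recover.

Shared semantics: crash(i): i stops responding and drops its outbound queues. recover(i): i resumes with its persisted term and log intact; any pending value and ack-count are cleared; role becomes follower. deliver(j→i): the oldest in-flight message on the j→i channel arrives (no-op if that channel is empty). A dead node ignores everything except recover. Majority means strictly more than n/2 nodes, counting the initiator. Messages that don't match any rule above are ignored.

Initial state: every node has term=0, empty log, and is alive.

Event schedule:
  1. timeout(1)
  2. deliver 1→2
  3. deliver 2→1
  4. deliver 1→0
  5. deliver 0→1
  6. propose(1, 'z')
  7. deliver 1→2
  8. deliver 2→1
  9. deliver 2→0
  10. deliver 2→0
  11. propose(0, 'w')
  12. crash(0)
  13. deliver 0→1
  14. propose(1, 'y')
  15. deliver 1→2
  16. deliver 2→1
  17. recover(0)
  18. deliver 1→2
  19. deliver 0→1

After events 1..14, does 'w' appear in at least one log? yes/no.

[1] timeout(1) → N1(cand t1 [-])
[2] deliver 1→2 → N2(foll t1 [-])
[3] deliver 2→1 → N1(lead t1 [-])
[4] deliver 1→0 → N0(foll t1 [-])
[5] deliver 0→1 → ∅
[6] propose(1,'z') → N1(lead t1 [z])
[7] deliver 1→2 → N2(foll t1 [z])
[8] deliver 2→1 → ∅
[9] deliver 2→0 → ∅
[10] deliver 2→0 → ∅
[11] propose(0,'w') → ∅
[12] crash(0) → N0(✗foll t1 [-])
[13] deliver 0→1 → ∅
[14] propose(1,'y') → N1(lead t1 [z,y])

no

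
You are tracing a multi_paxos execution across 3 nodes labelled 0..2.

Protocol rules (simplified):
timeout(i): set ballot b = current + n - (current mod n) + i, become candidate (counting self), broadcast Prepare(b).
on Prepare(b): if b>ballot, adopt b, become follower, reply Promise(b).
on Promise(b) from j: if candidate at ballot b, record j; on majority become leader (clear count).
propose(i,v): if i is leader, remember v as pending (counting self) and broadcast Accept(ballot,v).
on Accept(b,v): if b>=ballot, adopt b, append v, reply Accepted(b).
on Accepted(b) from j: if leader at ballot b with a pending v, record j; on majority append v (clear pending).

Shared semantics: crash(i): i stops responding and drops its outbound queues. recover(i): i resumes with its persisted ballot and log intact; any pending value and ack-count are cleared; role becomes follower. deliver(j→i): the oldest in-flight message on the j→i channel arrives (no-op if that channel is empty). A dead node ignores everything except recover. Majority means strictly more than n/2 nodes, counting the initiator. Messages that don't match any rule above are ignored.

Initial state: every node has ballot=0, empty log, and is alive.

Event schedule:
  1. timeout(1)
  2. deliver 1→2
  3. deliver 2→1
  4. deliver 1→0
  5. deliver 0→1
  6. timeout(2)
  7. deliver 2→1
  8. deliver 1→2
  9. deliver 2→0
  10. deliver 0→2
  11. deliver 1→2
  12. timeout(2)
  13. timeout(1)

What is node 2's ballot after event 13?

after 1 — timeout(1): n1:cand/b4/[-]
after 2 — deliver 1→2: n2:foll/b4/[-]
after 3 — deliver 2→1: n1:lead/b4/[-]
after 4 — deliver 1→0: n0:foll/b4/[-]
after 5 — deliver 0→1: ·
after 6 — timeout(2): n2:cand/b8/[-]
after 7 — deliver 2→1: n1:foll/b8/[-]
after 8 — deliver 1→2: n2:lead/b8/[-]
after 9 — deliver 2→0: n0:foll/b8/[-]
after 10 — deliver 0→2: ·
after 11 — deliver 1→2: ·
after 12 — timeout(2): n2:cand/b11/[-]
after 13 — timeout(1): n1:cand/b10/[-]

11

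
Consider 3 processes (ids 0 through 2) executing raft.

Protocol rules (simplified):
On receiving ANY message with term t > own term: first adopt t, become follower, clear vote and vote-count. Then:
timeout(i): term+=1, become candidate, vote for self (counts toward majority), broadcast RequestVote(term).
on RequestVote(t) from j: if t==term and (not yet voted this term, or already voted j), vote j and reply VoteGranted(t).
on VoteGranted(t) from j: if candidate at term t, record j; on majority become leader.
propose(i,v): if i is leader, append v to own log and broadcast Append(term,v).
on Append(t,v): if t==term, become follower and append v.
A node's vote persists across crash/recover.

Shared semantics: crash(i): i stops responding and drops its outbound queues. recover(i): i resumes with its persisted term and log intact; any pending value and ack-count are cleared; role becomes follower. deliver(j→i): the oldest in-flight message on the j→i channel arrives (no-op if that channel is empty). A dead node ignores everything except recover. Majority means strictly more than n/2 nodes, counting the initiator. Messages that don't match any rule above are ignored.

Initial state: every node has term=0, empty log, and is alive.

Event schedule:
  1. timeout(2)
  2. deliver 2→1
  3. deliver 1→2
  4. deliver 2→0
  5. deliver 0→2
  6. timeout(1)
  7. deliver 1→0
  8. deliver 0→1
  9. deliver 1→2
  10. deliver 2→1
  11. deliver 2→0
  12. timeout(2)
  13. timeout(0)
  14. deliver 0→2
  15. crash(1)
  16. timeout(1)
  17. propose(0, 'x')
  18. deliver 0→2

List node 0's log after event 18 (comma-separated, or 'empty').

after 1 — timeout(2): n2:cand/t1/[-]
after 2 — deliver 2→1: n1:foll/t1/[-]
after 3 — deliver 1→2: n2:lead/t1/[-]
after 4 — deliver 2→0: n0:foll/t1/[-]
after 5 — deliver 0→2: ·
after 6 — timeout(1): n1:cand/t2/[-]
after 7 — deliver 1→0: n0:foll/t2/[-]
after 8 — deliver 0→1: n1:lead/t2/[-]
after 9 — deliver 1→2: n2:foll/t2/[-]
after 10 — deliver 2→1: ·
after 11 — deliver 2→0: ·
after 12 — timeout(2): n2:cand/t3/[-]
after 13 — timeout(0): n0:cand/t3/[-]
after 14 — deliver 0→2: ·
after 15 — crash(1): n1:✗lead/t2/[-]
after 16 — timeout(1): ·
after 17 — propose(0,'x'): ·
after 18 — deliver 0→2: ·

empty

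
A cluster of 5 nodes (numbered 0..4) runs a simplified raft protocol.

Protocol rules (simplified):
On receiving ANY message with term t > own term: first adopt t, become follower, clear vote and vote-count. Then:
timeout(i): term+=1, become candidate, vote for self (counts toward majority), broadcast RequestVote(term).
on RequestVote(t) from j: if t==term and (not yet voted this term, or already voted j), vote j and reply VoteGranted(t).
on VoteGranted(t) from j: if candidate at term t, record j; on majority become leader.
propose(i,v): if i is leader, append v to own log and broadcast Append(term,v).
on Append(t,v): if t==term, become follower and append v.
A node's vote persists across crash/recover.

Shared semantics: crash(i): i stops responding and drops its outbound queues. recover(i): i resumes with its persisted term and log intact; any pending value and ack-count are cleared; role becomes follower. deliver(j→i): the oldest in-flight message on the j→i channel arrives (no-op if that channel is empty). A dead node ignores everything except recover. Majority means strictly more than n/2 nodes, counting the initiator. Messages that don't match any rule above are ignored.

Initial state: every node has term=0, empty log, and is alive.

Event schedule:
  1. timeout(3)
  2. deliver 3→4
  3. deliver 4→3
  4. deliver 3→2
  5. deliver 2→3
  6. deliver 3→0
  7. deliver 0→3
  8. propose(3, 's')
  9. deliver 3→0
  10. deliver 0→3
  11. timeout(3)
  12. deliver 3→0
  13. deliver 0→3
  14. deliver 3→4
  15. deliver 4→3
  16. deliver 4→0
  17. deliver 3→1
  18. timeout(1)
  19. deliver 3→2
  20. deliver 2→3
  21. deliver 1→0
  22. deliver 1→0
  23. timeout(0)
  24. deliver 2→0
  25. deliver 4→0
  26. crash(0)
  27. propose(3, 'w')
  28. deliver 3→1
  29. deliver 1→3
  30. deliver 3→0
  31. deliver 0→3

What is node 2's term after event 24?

1

1. timeout(3):  <3:cand t1 ->
2. deliver 3→4:  <4:foll t1 ->
3. deliver 4→3:  nop
4. deliver 3→2:  <2:foll t1 ->
5. deliver 2→3:  <3:lead t1 ->
6. deliver 3→0:  <0:foll t1 ->
7. deliver 0→3:  nop
8. propose(3,'s'):  <3:lead t1 s>
9. deliver 3→0:  <0:foll t1 s>
10. deliver 0→3:  nop
11. timeout(3):  <3:cand t2 s>
12. deliver 3→0:  <0:foll t2 s>
13. deliver 0→3:  nop
14. deliver 3→4:  <4:foll t1 s>
15. deliver 4→3:  nop
16. deliver 4→0:  nop
17. deliver 3→1:  <1:foll t1 ->
18. timeout(1):  <1:cand t2 ->
19. deliver 3→2:  <2:foll t1 s>
20. deliver 2→3:  nop
21. deliver 1→0:  nop
22. deliver 1→0:  nop
23. timeout(0):  <0:cand t3 s>
24. deliver 2→0:  nop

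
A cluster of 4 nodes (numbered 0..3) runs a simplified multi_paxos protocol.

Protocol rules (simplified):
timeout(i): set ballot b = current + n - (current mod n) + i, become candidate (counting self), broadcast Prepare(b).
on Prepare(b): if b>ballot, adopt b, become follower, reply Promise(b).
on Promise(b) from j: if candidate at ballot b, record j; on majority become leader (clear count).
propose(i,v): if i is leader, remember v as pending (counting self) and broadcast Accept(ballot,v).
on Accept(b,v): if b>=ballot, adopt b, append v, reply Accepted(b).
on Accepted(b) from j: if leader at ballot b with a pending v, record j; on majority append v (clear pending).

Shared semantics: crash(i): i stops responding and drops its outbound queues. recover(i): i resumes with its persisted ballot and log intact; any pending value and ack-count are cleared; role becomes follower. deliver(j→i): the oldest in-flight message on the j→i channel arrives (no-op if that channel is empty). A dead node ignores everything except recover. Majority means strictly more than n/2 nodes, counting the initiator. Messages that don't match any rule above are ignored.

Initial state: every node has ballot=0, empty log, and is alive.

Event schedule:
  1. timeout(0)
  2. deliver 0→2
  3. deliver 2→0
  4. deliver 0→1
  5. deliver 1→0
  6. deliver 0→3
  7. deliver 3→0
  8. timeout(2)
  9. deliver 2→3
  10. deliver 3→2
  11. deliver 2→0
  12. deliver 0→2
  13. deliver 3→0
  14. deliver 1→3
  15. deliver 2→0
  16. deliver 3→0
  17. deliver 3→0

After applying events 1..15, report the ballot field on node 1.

4

[1] timeout(0) → N0(cand b4 [-])
[2] deliver 0→2 → N2(foll b4 [-])
[3] deliver 2→0 → ∅
[4] deliver 0→1 → N1(foll b4 [-])
[5] deliver 1→0 → N0(lead b4 [-])
[6] deliver 0→3 → N3(foll b4 [-])
[7] deliver 3→0 → ∅
[8] timeout(2) → N2(cand b10 [-])
[9] deliver 2→3 → N3(foll b10 [-])
[10] deliver 3→2 → ∅
[11] deliver 2→0 → N0(foll b10 [-])
[12] deliver 0→2 → N2(lead b10 [-])
[13] deliver 3→0 → ∅
[14] deliver 1→3 → ∅
[15] deliver 2→0 → ∅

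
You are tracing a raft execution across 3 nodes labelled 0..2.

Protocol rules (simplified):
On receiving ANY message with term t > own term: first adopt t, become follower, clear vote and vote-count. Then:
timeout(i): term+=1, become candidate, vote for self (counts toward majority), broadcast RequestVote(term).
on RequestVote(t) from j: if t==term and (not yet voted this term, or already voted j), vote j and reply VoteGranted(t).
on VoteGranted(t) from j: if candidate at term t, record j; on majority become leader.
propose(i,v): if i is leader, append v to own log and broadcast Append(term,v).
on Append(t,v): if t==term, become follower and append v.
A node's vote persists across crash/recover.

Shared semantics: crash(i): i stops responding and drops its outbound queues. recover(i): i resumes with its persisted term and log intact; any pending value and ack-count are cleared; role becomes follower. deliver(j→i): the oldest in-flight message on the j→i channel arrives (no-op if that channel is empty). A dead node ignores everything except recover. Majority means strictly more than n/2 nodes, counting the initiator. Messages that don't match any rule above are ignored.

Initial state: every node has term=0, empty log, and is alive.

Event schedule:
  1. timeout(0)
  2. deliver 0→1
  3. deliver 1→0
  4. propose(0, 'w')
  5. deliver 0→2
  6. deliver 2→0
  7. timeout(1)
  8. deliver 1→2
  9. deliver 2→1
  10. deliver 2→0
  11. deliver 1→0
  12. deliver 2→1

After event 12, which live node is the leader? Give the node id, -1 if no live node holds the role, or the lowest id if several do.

1

after 1 — timeout(0): n0:cand/t1/[-]
after 2 — deliver 0→1: n1:foll/t1/[-]
after 3 — deliver 1→0: n0:lead/t1/[-]
after 4 — propose(0,'w'): n0:lead/t1/[w]
after 5 — deliver 0→2: n2:foll/t1/[-]
after 6 — deliver 2→0: ·
after 7 — timeout(1): n1:cand/t2/[-]
after 8 — deliver 1→2: n2:foll/t2/[-]
after 9 — deliver 2→1: n1:lead/t2/[-]
after 10 — deliver 2→0: ·
after 11 — deliver 1→0: n0:foll/t2/[w]
after 12 — deliver 2→1: ·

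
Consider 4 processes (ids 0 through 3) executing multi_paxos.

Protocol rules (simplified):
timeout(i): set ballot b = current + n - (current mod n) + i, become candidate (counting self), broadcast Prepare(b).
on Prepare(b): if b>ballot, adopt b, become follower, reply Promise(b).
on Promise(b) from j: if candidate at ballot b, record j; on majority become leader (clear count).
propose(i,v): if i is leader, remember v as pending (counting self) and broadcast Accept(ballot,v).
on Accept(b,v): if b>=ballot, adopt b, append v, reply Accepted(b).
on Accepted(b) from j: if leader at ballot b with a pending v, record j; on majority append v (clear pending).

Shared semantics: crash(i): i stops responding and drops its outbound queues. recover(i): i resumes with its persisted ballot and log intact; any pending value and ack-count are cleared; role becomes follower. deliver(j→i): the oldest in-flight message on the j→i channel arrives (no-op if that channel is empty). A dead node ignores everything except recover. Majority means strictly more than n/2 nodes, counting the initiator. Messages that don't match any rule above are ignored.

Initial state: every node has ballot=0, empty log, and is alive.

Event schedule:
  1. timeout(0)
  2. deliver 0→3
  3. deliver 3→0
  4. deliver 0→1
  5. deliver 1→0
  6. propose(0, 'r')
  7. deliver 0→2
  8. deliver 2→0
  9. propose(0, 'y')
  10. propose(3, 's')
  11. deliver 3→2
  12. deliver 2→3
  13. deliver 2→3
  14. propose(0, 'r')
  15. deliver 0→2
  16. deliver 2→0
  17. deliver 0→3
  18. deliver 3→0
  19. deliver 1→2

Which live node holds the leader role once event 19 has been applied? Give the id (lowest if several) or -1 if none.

0

e1 timeout(0): 0[cand,b=4,-]
e2 deliver 0→3: 3[foll,b=4,-]
e3 deliver 3→0: ·
e4 deliver 0→1: 1[foll,b=4,-]
e5 deliver 1→0: 0[lead,b=4,-]
e6 propose(0,'r'): ·
e7 deliver 0→2: 2[foll,b=4,-]
e8 deliver 2→0: ·
e9 propose(0,'y'): ·
e10 propose(3,'s'): ·
e11 deliver 3→2: ·
e12 deliver 2→3: ·
e13 deliver 2→3: ·
e14 propose(0,'r'): ·
e15 deliver 0→2: 2[foll,b=4,r]
e16 deliver 2→0: ·
e17 deliver 0→3: 3[foll,b=4,r]
e18 deliver 3→0: 0[lead,b=4,r]
e19 deliver 1→2: ·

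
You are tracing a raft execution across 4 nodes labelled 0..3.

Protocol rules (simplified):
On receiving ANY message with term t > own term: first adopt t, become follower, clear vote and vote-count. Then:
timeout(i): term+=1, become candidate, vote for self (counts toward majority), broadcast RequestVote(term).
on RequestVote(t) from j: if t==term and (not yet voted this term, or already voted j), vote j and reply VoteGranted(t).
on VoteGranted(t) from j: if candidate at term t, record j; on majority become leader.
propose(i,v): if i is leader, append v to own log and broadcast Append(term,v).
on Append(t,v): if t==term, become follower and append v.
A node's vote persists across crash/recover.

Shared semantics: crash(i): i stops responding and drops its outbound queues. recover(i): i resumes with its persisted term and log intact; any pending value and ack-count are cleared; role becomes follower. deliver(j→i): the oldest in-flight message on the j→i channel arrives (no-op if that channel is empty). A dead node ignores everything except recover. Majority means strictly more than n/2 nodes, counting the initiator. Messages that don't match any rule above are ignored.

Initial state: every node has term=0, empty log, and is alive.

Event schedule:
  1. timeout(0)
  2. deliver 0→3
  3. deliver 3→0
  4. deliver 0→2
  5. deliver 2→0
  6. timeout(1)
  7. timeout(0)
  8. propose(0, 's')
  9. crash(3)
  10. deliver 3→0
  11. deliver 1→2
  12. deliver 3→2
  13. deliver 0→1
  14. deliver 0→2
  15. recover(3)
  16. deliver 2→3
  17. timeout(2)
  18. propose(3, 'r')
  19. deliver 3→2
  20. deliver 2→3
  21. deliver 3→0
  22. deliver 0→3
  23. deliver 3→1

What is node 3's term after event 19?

[1] timeout(0) → N0(cand t1 [-])
[2] deliver 0→3 → N3(foll t1 [-])
[3] deliver 3→0 → ∅
[4] deliver 0→2 → N2(foll t1 [-])
[5] deliver 2→0 → N0(lead t1 [-])
[6] timeout(1) → N1(cand t1 [-])
[7] timeout(0) → N0(cand t2 [-])
[8] propose(0,'s') → ∅
[9] crash(3) → N3(✗foll t1 [-])
[10] deliver 3→0 → ∅
[11] deliver 1→2 → ∅
[12] deliver 3→2 → ∅
[13] deliver 0→1 → ∅
[14] deliver 0→2 → N2(foll t2 [-])
[15] recover(3) → N3(foll t1 [-])
[16] deliver 2→3 → ∅
[17] timeout(2) → N2(cand t3 [-])
[18] propose(3,'r') → ∅
[19] deliver 3→2 → ∅

1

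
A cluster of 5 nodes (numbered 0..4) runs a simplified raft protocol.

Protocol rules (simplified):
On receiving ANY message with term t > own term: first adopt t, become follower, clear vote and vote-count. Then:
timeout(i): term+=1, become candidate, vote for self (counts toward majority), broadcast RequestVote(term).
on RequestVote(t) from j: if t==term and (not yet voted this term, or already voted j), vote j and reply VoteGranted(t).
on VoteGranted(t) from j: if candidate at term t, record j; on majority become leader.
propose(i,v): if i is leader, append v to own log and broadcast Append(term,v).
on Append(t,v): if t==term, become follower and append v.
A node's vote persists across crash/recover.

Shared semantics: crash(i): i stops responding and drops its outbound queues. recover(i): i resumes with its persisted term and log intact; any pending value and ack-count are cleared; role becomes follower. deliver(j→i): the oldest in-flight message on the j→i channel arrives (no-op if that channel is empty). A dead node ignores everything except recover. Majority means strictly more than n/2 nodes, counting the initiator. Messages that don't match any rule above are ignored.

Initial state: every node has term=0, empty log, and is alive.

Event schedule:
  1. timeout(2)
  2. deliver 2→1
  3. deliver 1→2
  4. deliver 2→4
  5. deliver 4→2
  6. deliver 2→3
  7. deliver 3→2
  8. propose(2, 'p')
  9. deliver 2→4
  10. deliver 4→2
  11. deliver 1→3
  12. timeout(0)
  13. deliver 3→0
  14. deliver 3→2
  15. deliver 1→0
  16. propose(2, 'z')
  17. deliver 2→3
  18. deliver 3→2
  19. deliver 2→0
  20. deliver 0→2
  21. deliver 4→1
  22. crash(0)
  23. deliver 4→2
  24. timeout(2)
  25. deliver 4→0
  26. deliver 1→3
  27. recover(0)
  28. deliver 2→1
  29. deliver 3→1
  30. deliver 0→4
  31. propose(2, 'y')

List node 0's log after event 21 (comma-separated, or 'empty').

after 1 — timeout(2): n2:cand/t1/[-]
after 2 — deliver 2→1: n1:foll/t1/[-]
after 3 — deliver 1→2: ·
after 4 — deliver 2→4: n4:foll/t1/[-]
after 5 — deliver 4→2: n2:lead/t1/[-]
after 6 — deliver 2→3: n3:foll/t1/[-]
after 7 — deliver 3→2: ·
after 8 — propose(2,'p'): n2:lead/t1/[p]
after 9 — deliver 2→4: n4:foll/t1/[p]
after 10 — deliver 4→2: ·
after 11 — deliver 1→3: ·
after 12 — timeout(0): n0:cand/t1/[-]
after 13 — deliver 3→0: ·
after 14 — deliver 3→2: ·
after 15 — deliver 1→0: ·
after 16 — propose(2,'z'): n2:lead/t1/[p,z]
after 17 — deliver 2→3: n3:foll/t1/[p]
after 18 — deliver 3→2: ·
after 19 — deliver 2→0: ·
after 20 — deliver 0→2: ·
after 21 — deliver 4→1: ·

empty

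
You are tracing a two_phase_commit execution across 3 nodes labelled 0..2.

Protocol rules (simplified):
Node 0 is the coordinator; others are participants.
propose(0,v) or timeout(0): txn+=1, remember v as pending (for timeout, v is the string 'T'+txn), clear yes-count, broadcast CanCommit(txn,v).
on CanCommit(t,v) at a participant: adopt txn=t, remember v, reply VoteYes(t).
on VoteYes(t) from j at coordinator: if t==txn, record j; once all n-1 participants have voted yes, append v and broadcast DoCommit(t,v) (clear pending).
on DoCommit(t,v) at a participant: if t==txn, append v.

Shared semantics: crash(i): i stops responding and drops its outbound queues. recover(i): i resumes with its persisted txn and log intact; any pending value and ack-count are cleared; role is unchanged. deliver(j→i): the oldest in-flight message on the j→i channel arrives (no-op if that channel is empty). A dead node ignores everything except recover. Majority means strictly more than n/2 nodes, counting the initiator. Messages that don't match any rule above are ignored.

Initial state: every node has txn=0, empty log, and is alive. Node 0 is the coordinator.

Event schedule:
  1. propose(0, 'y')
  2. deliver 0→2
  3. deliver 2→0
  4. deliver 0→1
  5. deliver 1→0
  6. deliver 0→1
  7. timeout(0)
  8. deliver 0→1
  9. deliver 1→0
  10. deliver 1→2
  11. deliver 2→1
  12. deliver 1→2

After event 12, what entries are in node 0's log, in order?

step 1 propose(0,'y'): 0={coor,t=1,log=-}
step 2 deliver 0→2: 2={part,t=1,log=-}
step 3 deliver 2→0: —
step 4 deliver 0→1: 1={part,t=1,log=-}
step 5 deliver 1→0: 0={coor,t=1,log=y}
step 6 deliver 0→1: 1={part,t=1,log=y}
step 7 timeout(0): 0={coor,t=2,log=y}
step 8 deliver 0→1: 1={part,t=2,log=y}
step 9 deliver 1→0: —
step 10 deliver 1→2: —
step 11 deliver 2→1: —
step 12 deliver 1→2: —

y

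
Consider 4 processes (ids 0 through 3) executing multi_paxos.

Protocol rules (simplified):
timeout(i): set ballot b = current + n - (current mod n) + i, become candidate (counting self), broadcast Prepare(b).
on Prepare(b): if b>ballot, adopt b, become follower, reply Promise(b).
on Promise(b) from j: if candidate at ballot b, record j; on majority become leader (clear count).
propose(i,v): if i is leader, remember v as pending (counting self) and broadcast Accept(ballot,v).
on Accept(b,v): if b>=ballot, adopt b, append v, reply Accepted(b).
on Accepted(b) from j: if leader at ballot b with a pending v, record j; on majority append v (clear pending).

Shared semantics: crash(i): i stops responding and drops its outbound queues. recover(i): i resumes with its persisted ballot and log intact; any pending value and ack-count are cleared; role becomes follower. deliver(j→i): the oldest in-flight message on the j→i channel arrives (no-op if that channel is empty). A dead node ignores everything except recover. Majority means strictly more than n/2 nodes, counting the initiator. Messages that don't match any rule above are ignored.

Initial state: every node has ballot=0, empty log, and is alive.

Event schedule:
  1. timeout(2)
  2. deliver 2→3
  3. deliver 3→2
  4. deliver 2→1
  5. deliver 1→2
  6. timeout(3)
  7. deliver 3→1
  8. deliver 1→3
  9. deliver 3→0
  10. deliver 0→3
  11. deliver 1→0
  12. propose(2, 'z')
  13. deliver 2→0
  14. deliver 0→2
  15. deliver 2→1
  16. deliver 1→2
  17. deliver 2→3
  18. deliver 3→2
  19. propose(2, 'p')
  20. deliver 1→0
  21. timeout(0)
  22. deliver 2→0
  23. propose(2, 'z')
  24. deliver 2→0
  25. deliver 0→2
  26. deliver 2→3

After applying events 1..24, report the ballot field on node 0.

12

[1] timeout(2) → N2(cand b6 [-])
[2] deliver 2→3 → N3(foll b6 [-])
[3] deliver 3→2 → ∅
[4] deliver 2→1 → N1(foll b6 [-])
[5] deliver 1→2 → N2(lead b6 [-])
[6] timeout(3) → N3(cand b11 [-])
[7] deliver 3→1 → N1(foll b11 [-])
[8] deliver 1→3 → ∅
[9] deliver 3→0 → N0(foll b11 [-])
[10] deliver 0→3 → N3(lead b11 [-])
[11] deliver 1→0 → ∅
[12] propose(2,'z') → ∅
[13] deliver 2→0 → ∅
[14] deliver 0→2 → ∅
[15] deliver 2→1 → ∅
[16] deliver 1→2 → ∅
[17] deliver 2→3 → ∅
[18] deliver 3→2 → N2(foll b11 [-])
[19] propose(2,'p') → ∅
[20] deliver 1→0 → ∅
[21] timeout(0) → N0(cand b12 [-])
[22] deliver 2→0 → ∅
[23] propose(2,'z') → ∅
[24] deliver 2→0 → ∅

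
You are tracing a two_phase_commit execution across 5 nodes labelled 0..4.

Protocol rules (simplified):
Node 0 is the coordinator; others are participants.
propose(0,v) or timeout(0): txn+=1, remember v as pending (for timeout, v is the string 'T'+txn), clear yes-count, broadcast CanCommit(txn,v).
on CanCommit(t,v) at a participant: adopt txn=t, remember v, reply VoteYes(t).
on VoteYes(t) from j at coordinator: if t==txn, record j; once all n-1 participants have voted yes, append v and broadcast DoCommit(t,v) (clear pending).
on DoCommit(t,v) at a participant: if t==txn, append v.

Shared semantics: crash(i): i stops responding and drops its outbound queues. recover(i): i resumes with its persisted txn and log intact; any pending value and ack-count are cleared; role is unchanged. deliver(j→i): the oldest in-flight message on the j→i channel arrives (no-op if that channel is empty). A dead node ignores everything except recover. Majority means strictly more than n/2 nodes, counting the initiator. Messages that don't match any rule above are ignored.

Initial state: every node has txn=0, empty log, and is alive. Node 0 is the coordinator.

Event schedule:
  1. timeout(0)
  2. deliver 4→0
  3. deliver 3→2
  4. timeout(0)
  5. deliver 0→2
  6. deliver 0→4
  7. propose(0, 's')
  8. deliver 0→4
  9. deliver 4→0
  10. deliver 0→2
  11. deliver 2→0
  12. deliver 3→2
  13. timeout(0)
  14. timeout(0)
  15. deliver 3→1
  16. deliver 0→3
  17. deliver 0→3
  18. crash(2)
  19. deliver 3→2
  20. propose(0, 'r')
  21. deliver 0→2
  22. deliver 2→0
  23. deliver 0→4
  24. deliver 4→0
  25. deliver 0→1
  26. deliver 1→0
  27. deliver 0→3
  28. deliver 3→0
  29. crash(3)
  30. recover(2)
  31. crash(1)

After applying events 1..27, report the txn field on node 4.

1. timeout(0):  <0:coor t1 ->
2. deliver 4→0:  nop
3. deliver 3→2:  nop
4. timeout(0):  <0:coor t2 ->
5. deliver 0→2:  <2:part t1 ->
6. deliver 0→4:  <4:part t1 ->
7. propose(0,'s'):  <0:coor t3 ->
8. deliver 0→4:  <4:part t2 ->
9. deliver 4→0:  nop
10. deliver 0→2:  <2:part t2 ->
11. deliver 2→0:  nop
12. deliver 3→2:  nop
13. timeout(0):  <0:coor t4 ->
14. timeout(0):  <0:coor t5 ->
15. deliver 3→1:  nop
16. deliver 0→3:  <3:part t1 ->
17. deliver 0→3:  <3:part t2 ->
18. crash(2):  <2:✗part t2 ->
19. deliver 3→2:  nop
20. propose(0,'r'):  <0:coor t6 ->
21. deliver 0→2:  nop
22. deliver 2→0:  nop
23. deliver 0→4:  <4:part t3 ->
24. deliver 4→0:  nop
25. deliver 0→1:  <1:part t1 ->
26. deliver 1→0:  nop
27. deliver 0→3:  <3:part t3 ->

3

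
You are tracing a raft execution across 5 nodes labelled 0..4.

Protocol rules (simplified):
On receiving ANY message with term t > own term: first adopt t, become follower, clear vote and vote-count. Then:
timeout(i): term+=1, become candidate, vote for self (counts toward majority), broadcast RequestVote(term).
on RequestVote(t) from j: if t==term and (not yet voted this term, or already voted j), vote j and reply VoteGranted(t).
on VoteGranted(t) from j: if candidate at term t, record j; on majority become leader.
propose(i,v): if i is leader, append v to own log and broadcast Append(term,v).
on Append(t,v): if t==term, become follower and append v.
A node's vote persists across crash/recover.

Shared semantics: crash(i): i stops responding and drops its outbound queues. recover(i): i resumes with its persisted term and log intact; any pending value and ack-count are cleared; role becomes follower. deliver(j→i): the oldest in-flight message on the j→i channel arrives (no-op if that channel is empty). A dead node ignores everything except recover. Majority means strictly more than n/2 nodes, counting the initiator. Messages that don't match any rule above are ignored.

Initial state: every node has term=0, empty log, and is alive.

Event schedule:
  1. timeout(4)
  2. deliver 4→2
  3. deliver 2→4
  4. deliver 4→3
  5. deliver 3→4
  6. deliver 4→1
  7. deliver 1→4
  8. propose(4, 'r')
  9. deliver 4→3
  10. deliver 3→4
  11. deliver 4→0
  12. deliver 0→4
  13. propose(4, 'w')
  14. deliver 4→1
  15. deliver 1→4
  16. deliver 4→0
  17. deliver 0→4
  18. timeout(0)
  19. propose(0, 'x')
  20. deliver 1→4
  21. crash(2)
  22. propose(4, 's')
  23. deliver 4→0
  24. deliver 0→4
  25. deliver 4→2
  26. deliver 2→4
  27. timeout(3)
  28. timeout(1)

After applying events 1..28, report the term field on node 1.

e1 timeout(4): 4[cand,t=1,-]
e2 deliver 4→2: 2[foll,t=1,-]
e3 deliver 2→4: ·
e4 deliver 4→3: 3[foll,t=1,-]
e5 deliver 3→4: 4[lead,t=1,-]
e6 deliver 4→1: 1[foll,t=1,-]
e7 deliver 1→4: ·
e8 propose(4,'r'): 4[lead,t=1,r]
e9 deliver 4→3: 3[foll,t=1,r]
e10 deliver 3→4: ·
e11 deliver 4→0: 0[foll,t=1,-]
e12 deliver 0→4: ·
e13 propose(4,'w'): 4[lead,t=1,r,w]
e14 deliver 4→1: 1[foll,t=1,r]
e15 deliver 1→4: ·
e16 deliver 4→0: 0[foll,t=1,r]
e17 deliver 0→4: ·
e18 timeout(0): 0[cand,t=2,r]
e19 propose(0,'x'): ·
e20 deliver 1→4: ·
e21 crash(2): 2[✗foll,t=1,-]
e22 propose(4,'s'): 4[lead,t=1,r,w,s]
e23 deliver 4→0: ·
e24 deliver 0→4: 4[foll,t=2,r,w,s]
e25 deliver 4→2: ·
e26 deliver 2→4: ·
e27 timeout(3): 3[cand,t=2,r]
e28 timeout(1): 1[cand,t=2,r]

2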